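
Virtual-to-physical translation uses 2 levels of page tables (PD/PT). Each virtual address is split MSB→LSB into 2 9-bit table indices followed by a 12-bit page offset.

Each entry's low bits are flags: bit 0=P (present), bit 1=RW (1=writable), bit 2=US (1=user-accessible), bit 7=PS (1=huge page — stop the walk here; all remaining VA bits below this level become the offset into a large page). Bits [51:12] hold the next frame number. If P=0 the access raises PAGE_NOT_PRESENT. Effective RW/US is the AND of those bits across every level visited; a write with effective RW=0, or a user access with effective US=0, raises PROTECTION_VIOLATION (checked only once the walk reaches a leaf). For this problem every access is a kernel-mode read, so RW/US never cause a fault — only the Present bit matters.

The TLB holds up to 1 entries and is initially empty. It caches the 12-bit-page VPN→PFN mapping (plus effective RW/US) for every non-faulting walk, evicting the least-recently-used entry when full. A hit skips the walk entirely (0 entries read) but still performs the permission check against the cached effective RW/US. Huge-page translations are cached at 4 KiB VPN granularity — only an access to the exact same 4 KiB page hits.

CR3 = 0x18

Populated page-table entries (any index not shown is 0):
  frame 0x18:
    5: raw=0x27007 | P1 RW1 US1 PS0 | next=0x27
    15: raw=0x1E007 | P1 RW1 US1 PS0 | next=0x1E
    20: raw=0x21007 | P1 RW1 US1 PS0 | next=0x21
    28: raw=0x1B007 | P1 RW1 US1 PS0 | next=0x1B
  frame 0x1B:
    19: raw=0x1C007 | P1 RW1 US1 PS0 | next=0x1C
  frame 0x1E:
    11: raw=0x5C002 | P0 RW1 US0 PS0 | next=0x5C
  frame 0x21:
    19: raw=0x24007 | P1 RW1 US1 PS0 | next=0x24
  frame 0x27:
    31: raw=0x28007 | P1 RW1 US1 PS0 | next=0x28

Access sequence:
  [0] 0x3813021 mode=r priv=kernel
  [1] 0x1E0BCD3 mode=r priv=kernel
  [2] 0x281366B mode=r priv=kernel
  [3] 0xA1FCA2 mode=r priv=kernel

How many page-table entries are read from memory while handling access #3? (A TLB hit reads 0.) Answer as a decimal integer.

Per-access translation:
#0 VA=0x3813021 (r,kernel):
  [0] read 0x18 idx=28: raw=0x1B007 flags P=1 W=1 U=1 S=0
  [1] read 0x1B idx=19: raw=0x1C007 flags P=1 W=1 U=1 S=0
  ✓ 0x1C021  — 2 lookups
#1 VA=0x1E0BCD3 (r,kernel):
  [0] read 0x18 idx=15: raw=0x1E007 flags P=1 W=1 U=1 S=0
  [1] read 0x1E idx=11: raw=0x5C002 flags P=0 W=1 U=0 S=0
  ✗ PAGE_NOT_PRESENT  [2 reads]
#2 VA=0x281366B (r,kernel):
  [0] read 0x18 idx=20: raw=0x21007 flags P=1 W=1 U=1 S=0
  [1] read 0x21 idx=19: raw=0x24007 flags P=1 W=1 U=1 S=0
  ✓ 0x2466B  — 2 lookups
#3 VA=0xA1FCA2 (r,kernel):
  [0] read 0x18 idx=5: raw=0x27007 flags P=1 W=1 U=1 S=0
  [1] read 0x27 idx=31: raw=0x28007 flags P=1 W=1 U=1 S=0
  ✓ 0x28CA2  — 2 lookups

Entries read for #3: 2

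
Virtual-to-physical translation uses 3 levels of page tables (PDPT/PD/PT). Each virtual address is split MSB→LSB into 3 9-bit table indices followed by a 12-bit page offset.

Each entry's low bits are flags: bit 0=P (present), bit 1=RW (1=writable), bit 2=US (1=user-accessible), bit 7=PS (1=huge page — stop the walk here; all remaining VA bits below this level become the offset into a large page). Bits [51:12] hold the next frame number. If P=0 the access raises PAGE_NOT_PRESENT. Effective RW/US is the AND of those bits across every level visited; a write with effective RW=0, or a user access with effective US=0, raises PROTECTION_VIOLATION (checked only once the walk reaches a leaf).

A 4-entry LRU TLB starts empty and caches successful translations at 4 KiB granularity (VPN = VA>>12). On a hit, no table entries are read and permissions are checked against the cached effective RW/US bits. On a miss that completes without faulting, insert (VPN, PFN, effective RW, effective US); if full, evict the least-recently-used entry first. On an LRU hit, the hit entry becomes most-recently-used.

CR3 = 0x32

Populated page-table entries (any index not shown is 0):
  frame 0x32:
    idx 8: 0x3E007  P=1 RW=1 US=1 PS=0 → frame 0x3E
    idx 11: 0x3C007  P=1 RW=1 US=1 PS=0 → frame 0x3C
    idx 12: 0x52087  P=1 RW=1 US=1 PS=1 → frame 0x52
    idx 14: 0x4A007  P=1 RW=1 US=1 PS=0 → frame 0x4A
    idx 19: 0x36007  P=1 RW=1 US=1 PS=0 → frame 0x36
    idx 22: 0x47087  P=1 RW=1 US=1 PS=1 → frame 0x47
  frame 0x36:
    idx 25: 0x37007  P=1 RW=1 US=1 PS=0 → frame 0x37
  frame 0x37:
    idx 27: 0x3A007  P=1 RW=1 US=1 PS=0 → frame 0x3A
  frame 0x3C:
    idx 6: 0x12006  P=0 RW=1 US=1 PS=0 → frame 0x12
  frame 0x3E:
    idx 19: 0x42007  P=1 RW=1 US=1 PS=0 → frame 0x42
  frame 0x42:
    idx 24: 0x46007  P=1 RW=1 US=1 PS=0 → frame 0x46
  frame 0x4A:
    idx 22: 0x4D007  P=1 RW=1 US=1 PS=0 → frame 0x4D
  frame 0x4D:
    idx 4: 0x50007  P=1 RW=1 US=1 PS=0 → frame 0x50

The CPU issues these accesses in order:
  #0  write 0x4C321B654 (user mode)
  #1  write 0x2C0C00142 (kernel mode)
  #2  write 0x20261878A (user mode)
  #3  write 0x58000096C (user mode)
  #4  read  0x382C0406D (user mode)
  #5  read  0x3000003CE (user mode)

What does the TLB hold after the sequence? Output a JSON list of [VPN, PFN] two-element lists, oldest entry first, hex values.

Walk each access:
#0 VA=0x4C321B654 (w,user):
  lvl0: tbl 0x32, slot 19 ⇒ 0x36007 (P1/RW1/US1/PS0)
  lvl1: tbl 0x36, slot 25 ⇒ 0x37007 (P1/RW1/US1/PS0)
  lvl2: tbl 0x37, slot 27 ⇒ 0x3A007 (P1/RW1/US1/PS0)
  ⇒ phys 0x3A654  [3 reads]
#1 VA=0x2C0C00142 (w,kernel):
  lvl0: tbl 0x32, slot 11 ⇒ 0x3C007 (P1/RW1/US1/PS0)
  lvl1: tbl 0x3C, slot 6 ⇒ 0x12006 (P0/RW1/US1/PS0)
  ✗ PAGE_NOT_PRESENT  [2 reads]
#2 VA=0x20261878A (w,user):
  lvl0: tbl 0x32, slot 8 ⇒ 0x3E007 (P1/RW1/US1/PS0)
  lvl1: tbl 0x3E, slot 19 ⇒ 0x42007 (P1/RW1/US1/PS0)
  lvl2: tbl 0x42, slot 24 ⇒ 0x46007 (P1/RW1/US1/PS0)
  ⇒ phys 0x4678A  [3 reads]
#3 VA=0x58000096C (w,user):
  lvl0: tbl 0x32, slot 22 ⇒ 0x47087 (P1/RW1/US1/PS1)
  ⇒ phys 0x4796C (huge @L0)  [1 reads]
#4 VA=0x382C0406D (r,user):
  lvl0: tbl 0x32, slot 14 ⇒ 0x4A007 (P1/RW1/US1/PS0)
  lvl1: tbl 0x4A, slot 22 ⇒ 0x4D007 (P1/RW1/US1/PS0)
  lvl2: tbl 0x4D, slot 4 ⇒ 0x50007 (P1/RW1/US1/PS0)
  ⇒ phys 0x5006D  [3 reads]
#5 VA=0x3000003CE (r,user):
  lvl0: tbl 0x32, slot 12 ⇒ 0x52087 (P1/RW1/US1/PS1)
  ⇒ phys 0x523CE (huge @L0)  [1 reads]

TLB: [["0x202618", "0x46"], ["0x580000", "0x47"], ["0x382C04", "0x50"], ["0x300000", "0x52"]]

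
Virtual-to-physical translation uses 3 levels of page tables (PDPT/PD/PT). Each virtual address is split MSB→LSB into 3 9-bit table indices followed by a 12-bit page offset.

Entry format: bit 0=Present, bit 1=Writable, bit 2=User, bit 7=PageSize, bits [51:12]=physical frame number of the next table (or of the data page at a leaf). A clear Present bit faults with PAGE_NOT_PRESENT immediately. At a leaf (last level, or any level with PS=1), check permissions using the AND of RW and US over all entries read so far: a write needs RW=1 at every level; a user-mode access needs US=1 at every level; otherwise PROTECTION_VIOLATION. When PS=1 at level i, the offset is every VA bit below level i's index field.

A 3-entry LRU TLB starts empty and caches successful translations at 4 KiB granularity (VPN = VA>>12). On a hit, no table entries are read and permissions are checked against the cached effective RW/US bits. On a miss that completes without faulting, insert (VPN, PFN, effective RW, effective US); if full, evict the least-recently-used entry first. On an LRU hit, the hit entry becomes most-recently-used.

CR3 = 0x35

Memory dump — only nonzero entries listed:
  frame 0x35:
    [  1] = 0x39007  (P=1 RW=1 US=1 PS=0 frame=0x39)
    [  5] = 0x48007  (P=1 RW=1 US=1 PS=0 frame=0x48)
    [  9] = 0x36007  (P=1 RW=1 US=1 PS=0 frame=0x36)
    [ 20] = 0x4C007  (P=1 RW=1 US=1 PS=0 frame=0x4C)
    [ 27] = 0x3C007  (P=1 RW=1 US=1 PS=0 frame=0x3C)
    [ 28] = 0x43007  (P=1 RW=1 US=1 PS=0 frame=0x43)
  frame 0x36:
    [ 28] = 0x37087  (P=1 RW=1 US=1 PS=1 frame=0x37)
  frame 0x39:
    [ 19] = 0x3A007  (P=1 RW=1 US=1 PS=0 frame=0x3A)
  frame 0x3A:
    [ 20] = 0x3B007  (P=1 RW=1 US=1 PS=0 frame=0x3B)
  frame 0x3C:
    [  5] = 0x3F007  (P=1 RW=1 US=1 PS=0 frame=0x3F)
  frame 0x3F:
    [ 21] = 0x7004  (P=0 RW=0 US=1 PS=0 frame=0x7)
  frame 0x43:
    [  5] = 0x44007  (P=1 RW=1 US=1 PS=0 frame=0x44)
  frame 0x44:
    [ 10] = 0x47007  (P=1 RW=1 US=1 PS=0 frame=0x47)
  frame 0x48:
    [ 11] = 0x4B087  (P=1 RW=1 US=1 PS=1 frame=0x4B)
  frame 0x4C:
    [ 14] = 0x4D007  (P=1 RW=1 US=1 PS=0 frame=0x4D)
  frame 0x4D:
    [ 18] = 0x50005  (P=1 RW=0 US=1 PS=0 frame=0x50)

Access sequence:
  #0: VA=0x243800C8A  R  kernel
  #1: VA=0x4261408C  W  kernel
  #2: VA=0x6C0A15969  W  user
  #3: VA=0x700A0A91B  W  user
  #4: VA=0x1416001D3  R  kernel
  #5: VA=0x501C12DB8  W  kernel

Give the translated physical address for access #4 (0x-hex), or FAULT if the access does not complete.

Trace:
#0 VA=0x243800C8A (r,kernel):
  [0] read 0x35 idx=9: raw=0x36007 flags P=1 W=1 U=1 S=0
  [1] read 0x36 idx=28: raw=0x37087 flags P=1 W=1 U=1 S=1
  → PA=0x37C8A (huge @L1)  (2 entries read)
#1 VA=0x4261408C (w,kernel):
  [0] read 0x35 idx=1: raw=0x39007 flags P=1 W=1 U=1 S=0
  [1] read 0x39 idx=19: raw=0x3A007 flags P=1 W=1 U=1 S=0
  [2] read 0x3A idx=20: raw=0x3B007 flags P=1 W=1 U=1 S=0
  → PA=0x3B08C  (3 entries read)
#2 VA=0x6C0A15969 (w,user):
  [0] read 0x35 idx=27: raw=0x3C007 flags P=1 W=1 U=1 S=0
  [1] read 0x3C idx=5: raw=0x3F007 flags P=1 W=1 U=1 S=0
  [2] read 0x3F idx=21: raw=0x7004 flags P=0 W=0 U=1 S=0
  → PAGE_NOT_PRESENT  (3 entries read)
#3 VA=0x700A0A91B (w,user):
  [0] read 0x35 idx=28: raw=0x43007 flags P=1 W=1 U=1 S=0
  [1] read 0x43 idx=5: raw=0x44007 flags P=1 W=1 U=1 S=0
  [2] read 0x44 idx=10: raw=0x47007 flags P=1 W=1 U=1 S=0
  → PA=0x4791B  (3 entries read)
#4 VA=0x1416001D3 (r,kernel):
  [0] read 0x35 idx=5: raw=0x48007 flags P=1 W=1 U=1 S=0
  [1] read 0x48 idx=11: raw=0x4B087 flags P=1 W=1 U=1 S=1
  → PA=0x4B1D3 (huge @L1)  (2 entries read)
#5 VA=0x501C12DB8 (w,kernel):
  [0] read 0x35 idx=20: raw=0x4C007 flags P=1 W=1 U=1 S=0
  [1] read 0x4C idx=14: raw=0x4D007 flags P=1 W=1 U=1 S=0
  [2] read 0x4D idx=18: raw=0x50005 flags P=1 W=0 U=1 S=0
  → PROTECTION_VIOLATION  (3 entries read)

Access #4 PA: 0x4B1D3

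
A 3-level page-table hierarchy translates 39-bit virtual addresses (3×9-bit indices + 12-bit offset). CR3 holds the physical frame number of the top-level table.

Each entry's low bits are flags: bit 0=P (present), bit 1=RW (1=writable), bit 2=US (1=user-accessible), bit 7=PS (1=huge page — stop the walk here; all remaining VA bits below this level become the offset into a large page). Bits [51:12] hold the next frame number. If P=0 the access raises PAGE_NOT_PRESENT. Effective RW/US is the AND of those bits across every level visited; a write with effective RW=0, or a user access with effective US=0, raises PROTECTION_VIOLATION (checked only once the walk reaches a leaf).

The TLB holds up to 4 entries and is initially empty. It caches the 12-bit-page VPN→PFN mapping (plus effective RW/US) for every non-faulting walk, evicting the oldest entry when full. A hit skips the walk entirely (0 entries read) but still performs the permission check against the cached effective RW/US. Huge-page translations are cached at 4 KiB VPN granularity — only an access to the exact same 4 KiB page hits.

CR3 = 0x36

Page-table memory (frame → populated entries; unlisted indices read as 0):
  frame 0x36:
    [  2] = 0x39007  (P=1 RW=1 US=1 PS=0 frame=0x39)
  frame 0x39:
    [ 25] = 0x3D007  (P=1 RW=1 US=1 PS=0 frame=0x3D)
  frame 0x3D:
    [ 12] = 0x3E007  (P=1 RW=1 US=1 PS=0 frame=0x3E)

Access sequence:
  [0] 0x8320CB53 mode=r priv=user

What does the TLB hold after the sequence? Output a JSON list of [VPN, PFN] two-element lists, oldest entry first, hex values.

Per-access translation:
#0 VA=0x8320CB53 (r,user):
  [0] read 0x36 idx=2: raw=0x39007 flags P=1 W=1 U=1 S=0
  [1] read 0x39 idx=25: raw=0x3D007 flags P=1 W=1 U=1 S=0
  [2] read 0x3D idx=12: raw=0x3E007 flags P=1 W=1 U=1 S=0
  ⇒ phys 0x3EB53  [3 reads]

TLB: [["0x8320C", "0x3E"]]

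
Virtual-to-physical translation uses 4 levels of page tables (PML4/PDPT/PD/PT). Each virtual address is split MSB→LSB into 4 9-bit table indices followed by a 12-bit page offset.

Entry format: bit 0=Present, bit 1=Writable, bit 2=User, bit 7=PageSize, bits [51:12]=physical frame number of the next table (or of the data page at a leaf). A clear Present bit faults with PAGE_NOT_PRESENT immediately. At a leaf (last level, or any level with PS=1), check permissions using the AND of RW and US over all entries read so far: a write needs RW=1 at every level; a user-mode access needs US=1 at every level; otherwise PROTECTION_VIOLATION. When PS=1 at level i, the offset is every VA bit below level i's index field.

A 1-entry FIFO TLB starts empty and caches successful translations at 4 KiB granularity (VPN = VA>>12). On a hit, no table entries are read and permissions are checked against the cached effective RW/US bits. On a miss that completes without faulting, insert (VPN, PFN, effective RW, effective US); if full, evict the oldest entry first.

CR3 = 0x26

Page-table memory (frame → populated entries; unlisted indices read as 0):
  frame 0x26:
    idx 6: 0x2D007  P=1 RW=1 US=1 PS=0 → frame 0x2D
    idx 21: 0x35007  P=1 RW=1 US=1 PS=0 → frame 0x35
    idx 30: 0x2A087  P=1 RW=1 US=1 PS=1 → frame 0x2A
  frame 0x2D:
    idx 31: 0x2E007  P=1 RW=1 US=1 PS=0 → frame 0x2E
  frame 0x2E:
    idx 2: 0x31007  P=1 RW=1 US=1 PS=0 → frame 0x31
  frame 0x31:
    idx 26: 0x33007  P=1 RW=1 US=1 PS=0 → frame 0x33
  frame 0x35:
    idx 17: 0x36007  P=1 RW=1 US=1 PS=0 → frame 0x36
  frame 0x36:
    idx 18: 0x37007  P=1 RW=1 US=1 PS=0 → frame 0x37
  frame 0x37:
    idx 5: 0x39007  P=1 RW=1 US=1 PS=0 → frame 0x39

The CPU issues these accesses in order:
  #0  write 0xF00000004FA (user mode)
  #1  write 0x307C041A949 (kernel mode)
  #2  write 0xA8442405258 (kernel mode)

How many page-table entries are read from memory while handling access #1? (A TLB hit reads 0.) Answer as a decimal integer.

Per-access translation:
#0 VA=0xF00000004FA (w,user):
  L0: frame=0x26 idx=30 entry=0x2A087 [P=1 RW=1 US=1 PS=1]
  → PA=0x2A4FA (huge @L0)  (1 entries read)
#1 VA=0x307C041A949 (w,kernel):
  L0: frame=0x26 idx=6 entry=0x2D007 [P=1 RW=1 US=1 PS=0]
  L1: frame=0x2D idx=31 entry=0x2E007 [P=1 RW=1 US=1 PS=0]
  L2: frame=0x2E idx=2 entry=0x31007 [P=1 RW=1 US=1 PS=0]
  L3: frame=0x31 idx=26 entry=0x33007 [P=1 RW=1 US=1 PS=0]
  → PA=0x33949  (4 entries read)
#2 VA=0xA8442405258 (w,kernel):
  L0: frame=0x26 idx=21 entry=0x35007 [P=1 RW=1 US=1 PS=0]
  L1: frame=0x35 idx=17 entry=0x36007 [P=1 RW=1 US=1 PS=0]
  L2: frame=0x36 idx=18 entry=0x37007 [P=1 RW=1 US=1 PS=0]
  L3: frame=0x37 idx=5 entry=0x39007 [P=1 RW=1 US=1 PS=0]
  → PA=0x39258  (4 entries read)

Entries read for #1: 4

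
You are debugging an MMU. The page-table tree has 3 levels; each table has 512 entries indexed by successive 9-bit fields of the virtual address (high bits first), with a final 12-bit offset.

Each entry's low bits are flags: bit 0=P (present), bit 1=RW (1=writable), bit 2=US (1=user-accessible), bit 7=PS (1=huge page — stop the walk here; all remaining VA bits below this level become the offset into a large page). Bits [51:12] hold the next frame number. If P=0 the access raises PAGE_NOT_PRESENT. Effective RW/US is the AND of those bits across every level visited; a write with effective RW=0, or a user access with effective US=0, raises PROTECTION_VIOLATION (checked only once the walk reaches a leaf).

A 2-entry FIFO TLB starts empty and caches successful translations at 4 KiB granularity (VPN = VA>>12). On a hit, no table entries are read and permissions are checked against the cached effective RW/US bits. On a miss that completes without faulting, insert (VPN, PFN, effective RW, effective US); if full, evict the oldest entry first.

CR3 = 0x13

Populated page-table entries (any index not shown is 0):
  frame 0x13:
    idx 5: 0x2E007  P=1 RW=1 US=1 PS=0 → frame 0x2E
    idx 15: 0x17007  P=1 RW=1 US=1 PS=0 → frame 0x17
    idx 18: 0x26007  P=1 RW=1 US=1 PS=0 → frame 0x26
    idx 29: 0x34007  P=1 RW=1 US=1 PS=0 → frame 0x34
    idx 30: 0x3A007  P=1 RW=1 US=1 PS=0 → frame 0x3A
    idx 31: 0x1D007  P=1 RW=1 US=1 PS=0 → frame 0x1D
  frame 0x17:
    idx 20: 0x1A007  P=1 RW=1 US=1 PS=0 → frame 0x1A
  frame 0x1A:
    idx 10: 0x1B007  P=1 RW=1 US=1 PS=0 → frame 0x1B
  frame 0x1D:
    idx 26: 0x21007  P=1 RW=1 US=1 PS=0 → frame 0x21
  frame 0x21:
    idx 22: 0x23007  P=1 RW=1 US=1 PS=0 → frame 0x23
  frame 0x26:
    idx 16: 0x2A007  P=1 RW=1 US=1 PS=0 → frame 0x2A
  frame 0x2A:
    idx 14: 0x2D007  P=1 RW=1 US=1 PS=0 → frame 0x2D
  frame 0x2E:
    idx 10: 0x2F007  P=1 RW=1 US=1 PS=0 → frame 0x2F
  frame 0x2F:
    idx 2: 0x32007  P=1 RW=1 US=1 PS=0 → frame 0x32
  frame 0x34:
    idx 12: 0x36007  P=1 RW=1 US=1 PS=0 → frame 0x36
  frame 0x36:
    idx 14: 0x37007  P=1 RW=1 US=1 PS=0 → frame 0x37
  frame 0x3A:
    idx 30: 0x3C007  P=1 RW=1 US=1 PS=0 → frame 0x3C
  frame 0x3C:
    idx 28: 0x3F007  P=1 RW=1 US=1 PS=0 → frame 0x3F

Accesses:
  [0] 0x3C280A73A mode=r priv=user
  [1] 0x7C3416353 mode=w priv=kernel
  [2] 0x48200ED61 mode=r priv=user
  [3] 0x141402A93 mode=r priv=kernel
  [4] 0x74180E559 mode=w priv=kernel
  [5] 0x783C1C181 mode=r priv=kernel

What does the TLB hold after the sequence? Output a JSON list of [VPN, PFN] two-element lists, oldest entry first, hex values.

Per-access translation:
#0 VA=0x3C280A73A (r,user):
  [0] read 0x13 idx=15: raw=0x17007 flags P=1 W=1 U=1 S=0
  [1] read 0x17 idx=20: raw=0x1A007 flags P=1 W=1 U=1 S=0
  [2] read 0x1A idx=10: raw=0x1B007 flags P=1 W=1 U=1 S=0
  ⇒ phys 0x1B73A  [3 reads]
#1 VA=0x7C3416353 (w,kernel):
  [0] read 0x13 idx=31: raw=0x1D007 flags P=1 W=1 U=1 S=0
  [1] read 0x1D idx=26: raw=0x21007 flags P=1 W=1 U=1 S=0
  [2] read 0x21 idx=22: raw=0x23007 flags P=1 W=1 U=1 S=0
  ⇒ phys 0x23353  [3 reads]
#2 VA=0x48200ED61 (r,user):
  [0] read 0x13 idx=18: raw=0x26007 flags P=1 W=1 U=1 S=0
  [1] read 0x26 idx=16: raw=0x2A007 flags P=1 W=1 U=1 S=0
  [2] read 0x2A idx=14: raw=0x2D007 flags P=1 W=1 U=1 S=0
  ⇒ phys 0x2DD61  [3 reads]
#3 VA=0x141402A93 (r,kernel):
  [0] read 0x13 idx=5: raw=0x2E007 flags P=1 W=1 U=1 S=0
  [1] read 0x2E idx=10: raw=0x2F007 flags P=1 W=1 U=1 S=0
  [2] read 0x2F idx=2: raw=0x32007 flags P=1 W=1 U=1 S=0
  ⇒ phys 0x32A93  [3 reads]
#4 VA=0x74180E559 (w,kernel):
  [0] read 0x13 idx=29: raw=0x34007 flags P=1 W=1 U=1 S=0
  [1] read 0x34 idx=12: raw=0x36007 flags P=1 W=1 U=1 S=0
  [2] read 0x36 idx=14: raw=0x37007 flags P=1 W=1 U=1 S=0
  ⇒ phys 0x37559  [3 reads]
#5 VA=0x783C1C181 (r,kernel):
  [0] read 0x13 idx=30: raw=0x3A007 flags P=1 W=1 U=1 S=0
  [1] read 0x3A idx=30: raw=0x3C007 flags P=1 W=1 U=1 S=0
  [2] read 0x3C idx=28: raw=0x3F007 flags P=1 W=1 U=1 S=0
  ⇒ phys 0x3F181  [3 reads]

TLB: [["0x74180E", "0x37"], ["0x783C1C", "0x3F"]]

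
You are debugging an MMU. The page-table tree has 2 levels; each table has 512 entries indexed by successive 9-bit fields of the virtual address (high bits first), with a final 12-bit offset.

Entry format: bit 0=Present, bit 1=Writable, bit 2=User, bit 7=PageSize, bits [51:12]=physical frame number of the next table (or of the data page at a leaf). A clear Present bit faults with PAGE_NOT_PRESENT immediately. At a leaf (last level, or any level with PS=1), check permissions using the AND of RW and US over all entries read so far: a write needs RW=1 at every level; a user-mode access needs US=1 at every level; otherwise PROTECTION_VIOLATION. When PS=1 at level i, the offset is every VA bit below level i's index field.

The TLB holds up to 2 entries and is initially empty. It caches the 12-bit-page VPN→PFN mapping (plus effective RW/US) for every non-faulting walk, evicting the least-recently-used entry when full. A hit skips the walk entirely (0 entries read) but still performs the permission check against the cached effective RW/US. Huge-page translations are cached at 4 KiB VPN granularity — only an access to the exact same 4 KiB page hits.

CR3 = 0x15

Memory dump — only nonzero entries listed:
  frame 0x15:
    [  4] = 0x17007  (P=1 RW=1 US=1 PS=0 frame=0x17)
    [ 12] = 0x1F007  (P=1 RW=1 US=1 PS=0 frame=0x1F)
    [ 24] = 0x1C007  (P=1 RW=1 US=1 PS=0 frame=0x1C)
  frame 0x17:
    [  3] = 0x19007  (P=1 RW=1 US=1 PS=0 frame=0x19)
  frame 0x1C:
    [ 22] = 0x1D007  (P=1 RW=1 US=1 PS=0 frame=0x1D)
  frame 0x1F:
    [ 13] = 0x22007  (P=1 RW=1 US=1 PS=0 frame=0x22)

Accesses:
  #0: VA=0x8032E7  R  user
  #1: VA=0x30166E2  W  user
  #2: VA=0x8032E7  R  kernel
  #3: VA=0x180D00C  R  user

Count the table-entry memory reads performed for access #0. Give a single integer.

Walk each access:
#0 VA=0x8032E7 (r,user):
  L0: frame=0x15 idx=4 entry=0x17007 [P=1 RW=1 US=1 PS=0]
  L1: frame=0x17 idx=3 entry=0x19007 [P=1 RW=1 US=1 PS=0]
  → PA=0x192E7  (2 entries read)
#1 VA=0x30166E2 (w,user):
  L0: frame=0x15 idx=24 entry=0x1C007 [P=1 RW=1 US=1 PS=0]
  L1: frame=0x1C idx=22 entry=0x1D007 [P=1 RW=1 US=1 PS=0]
  → PA=0x1D6E2  (2 entries read)
#2 VA=0x8032E7 (r,kernel):
  TLB hit vpn=0x803 → PA=0x192E7
#3 VA=0x180D00C (r,user):
  L0: frame=0x15 idx=12 entry=0x1F007 [P=1 RW=1 US=1 PS=0]
  L1: frame=0x1F idx=13 entry=0x22007 [P=1 RW=1 US=1 PS=0]
  → PA=0x2200C  (2 entries read)

Entries read for #0: 2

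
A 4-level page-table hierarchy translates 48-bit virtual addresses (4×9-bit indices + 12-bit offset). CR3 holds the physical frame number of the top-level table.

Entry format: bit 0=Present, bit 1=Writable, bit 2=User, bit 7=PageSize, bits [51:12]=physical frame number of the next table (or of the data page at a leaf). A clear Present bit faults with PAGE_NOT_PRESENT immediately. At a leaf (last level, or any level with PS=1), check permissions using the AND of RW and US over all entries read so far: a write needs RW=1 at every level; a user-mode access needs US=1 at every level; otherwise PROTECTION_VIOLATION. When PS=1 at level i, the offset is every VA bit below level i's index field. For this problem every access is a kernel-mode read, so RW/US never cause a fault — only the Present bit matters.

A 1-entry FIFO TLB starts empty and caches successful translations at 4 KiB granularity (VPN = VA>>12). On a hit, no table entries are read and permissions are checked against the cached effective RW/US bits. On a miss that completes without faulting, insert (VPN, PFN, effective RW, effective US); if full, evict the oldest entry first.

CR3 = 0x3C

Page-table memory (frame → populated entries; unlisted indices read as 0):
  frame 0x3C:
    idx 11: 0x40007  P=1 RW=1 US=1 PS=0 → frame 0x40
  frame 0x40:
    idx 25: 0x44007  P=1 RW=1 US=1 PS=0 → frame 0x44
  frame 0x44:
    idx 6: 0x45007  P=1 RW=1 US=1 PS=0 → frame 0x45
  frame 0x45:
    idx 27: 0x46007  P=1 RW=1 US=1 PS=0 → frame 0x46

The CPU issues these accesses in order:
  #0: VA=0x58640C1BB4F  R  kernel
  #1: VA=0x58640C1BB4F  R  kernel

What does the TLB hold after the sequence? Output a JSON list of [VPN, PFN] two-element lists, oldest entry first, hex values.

Trace:
#0 VA=0x58640C1BB4F (r,kernel):
  lvl0: tbl 0x3C, slot 11 ⇒ 0x40007 (P1/RW1/US1/PS0)
  lvl1: tbl 0x40, slot 25 ⇒ 0x44007 (P1/RW1/US1/PS0)
  lvl2: tbl 0x44, slot 6 ⇒ 0x45007 (P1/RW1/US1/PS0)
  lvl3: tbl 0x45, slot 27 ⇒ 0x46007 (P1/RW1/US1/PS0)
  ⇒ phys 0x46B4F  [4 reads]
#1 VA=0x58640C1BB4F (r,kernel):
  TLB hit vpn=0x58640C1B → PA=0x46B4F

TLB: [["0x58640C1B", "0x46"]]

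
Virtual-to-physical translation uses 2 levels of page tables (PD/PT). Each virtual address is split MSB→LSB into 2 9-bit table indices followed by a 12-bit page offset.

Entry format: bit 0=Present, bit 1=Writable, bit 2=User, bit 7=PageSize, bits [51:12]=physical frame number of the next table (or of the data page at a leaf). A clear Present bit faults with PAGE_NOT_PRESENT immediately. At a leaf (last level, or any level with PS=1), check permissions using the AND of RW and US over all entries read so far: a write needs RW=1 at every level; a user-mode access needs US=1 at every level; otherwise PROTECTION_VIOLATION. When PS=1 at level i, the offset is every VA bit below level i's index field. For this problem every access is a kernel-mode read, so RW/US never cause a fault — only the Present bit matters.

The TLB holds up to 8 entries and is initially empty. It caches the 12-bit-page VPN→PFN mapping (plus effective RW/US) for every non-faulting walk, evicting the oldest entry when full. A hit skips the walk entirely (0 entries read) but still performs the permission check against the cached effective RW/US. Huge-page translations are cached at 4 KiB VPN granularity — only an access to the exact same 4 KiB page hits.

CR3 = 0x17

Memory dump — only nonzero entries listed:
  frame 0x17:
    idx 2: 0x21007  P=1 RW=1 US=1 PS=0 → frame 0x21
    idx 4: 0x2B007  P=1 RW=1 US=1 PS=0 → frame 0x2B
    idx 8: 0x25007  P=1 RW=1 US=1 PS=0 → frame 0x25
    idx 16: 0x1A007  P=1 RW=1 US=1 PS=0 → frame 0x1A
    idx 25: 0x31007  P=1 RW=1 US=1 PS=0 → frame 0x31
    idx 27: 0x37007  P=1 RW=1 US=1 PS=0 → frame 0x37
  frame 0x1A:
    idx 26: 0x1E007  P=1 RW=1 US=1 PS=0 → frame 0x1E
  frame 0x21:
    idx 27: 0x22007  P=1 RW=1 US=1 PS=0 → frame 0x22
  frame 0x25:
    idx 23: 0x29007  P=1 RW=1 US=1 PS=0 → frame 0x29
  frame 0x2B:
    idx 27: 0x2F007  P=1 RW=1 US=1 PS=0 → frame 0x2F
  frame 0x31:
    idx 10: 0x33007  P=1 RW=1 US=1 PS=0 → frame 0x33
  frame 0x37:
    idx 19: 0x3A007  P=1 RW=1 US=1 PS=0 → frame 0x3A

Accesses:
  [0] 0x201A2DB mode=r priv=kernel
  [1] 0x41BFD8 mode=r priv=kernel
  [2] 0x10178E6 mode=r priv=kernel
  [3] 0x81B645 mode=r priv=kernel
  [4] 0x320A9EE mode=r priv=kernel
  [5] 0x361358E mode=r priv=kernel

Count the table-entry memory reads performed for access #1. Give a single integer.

Walk each access:
#0 VA=0x201A2DB (r,kernel):
  [0] read 0x17 idx=16: raw=0x1A007 flags P=1 W=1 U=1 S=0
  [1] read 0x1A idx=26: raw=0x1E007 flags P=1 W=1 U=1 S=0
  ⇒ phys 0x1E2DB  [2 reads]
#1 VA=0x41BFD8 (r,kernel):
  [0] read 0x17 idx=2: raw=0x21007 flags P=1 W=1 U=1 S=0
  [1] read 0x21 idx=27: raw=0x22007 flags P=1 W=1 U=1 S=0
  ⇒ phys 0x22FD8  [2 reads]
#2 VA=0x10178E6 (r,kernel):
  [0] read 0x17 idx=8: raw=0x25007 flags P=1 W=1 U=1 S=0
  [1] read 0x25 idx=23: raw=0x29007 flags P=1 W=1 U=1 S=0
  ⇒ phys 0x298E6  [2 reads]
#3 VA=0x81B645 (r,kernel):
  [0] read 0x17 idx=4: raw=0x2B007 flags P=1 W=1 U=1 S=0
  [1] read 0x2B idx=27: raw=0x2F007 flags P=1 W=1 U=1 S=0
  ⇒ phys 0x2F645  [2 reads]
#4 VA=0x320A9EE (r,kernel):
  [0] read 0x17 idx=25: raw=0x31007 flags P=1 W=1 U=1 S=0
  [1] read 0x31 idx=10: raw=0x33007 flags P=1 W=1 U=1 S=0
  ⇒ phys 0x339EE  [2 reads]
#5 VA=0x361358E (r,kernel):
  [0] read 0x17 idx=27: raw=0x37007 flags P=1 W=1 U=1 S=0
  [1] read 0x37 idx=19: raw=0x3A007 flags P=1 W=1 U=1 S=0
  ⇒ phys 0x3A58E  [2 reads]

Entries read for #1: 2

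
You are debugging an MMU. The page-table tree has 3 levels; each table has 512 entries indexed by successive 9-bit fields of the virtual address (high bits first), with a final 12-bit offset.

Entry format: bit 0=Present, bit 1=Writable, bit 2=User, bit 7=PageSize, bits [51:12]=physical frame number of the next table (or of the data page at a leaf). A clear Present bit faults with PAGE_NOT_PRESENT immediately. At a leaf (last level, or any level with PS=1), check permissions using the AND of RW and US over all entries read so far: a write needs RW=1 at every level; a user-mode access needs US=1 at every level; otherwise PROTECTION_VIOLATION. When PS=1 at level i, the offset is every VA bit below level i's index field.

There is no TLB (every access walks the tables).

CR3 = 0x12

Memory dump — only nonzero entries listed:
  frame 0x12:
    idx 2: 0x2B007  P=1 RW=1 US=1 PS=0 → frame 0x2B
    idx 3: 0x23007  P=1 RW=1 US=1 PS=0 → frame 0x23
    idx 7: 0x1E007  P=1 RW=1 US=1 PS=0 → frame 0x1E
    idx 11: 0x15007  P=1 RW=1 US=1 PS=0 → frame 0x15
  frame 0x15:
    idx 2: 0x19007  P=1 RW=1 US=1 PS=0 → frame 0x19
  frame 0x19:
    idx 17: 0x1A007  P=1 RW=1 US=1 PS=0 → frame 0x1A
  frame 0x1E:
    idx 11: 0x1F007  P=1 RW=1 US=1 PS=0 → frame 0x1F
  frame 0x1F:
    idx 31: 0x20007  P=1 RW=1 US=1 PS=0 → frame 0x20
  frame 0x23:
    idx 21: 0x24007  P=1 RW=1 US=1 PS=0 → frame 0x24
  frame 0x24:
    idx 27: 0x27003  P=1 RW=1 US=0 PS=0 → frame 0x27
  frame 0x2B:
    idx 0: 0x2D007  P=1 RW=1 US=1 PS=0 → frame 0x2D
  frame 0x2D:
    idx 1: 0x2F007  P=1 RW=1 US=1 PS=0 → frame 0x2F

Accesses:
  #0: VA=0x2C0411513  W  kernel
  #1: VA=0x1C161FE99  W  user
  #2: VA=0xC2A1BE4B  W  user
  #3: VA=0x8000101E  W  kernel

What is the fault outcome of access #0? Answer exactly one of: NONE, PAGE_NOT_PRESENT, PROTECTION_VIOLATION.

Walk each access:
#0 VA=0x2C0411513 (w,kernel):
  [0] read 0x12 idx=11: raw=0x15007 flags P=1 W=1 U=1 S=0
  [1] read 0x15 idx=2: raw=0x19007 flags P=1 W=1 U=1 S=0
  [2] read 0x19 idx=17: raw=0x1A007 flags P=1 W=1 U=1 S=0
  ✓ 0x1A513  — 3 lookups
#1 VA=0x1C161FE99 (w,user):
  [0] read 0x12 idx=7: raw=0x1E007 flags P=1 W=1 U=1 S=0
  [1] read 0x1E idx=11: raw=0x1F007 flags P=1 W=1 U=1 S=0
  [2] read 0x1F idx=31: raw=0x20007 flags P=1 W=1 U=1 S=0
  ✓ 0x20E99  — 3 lookups
#2 VA=0xC2A1BE4B (w,user):
  [0] read 0x12 idx=3: raw=0x23007 flags P=1 W=1 U=1 S=0
  [1] read 0x23 idx=21: raw=0x24007 flags P=1 W=1 U=1 S=0
  [2] read 0x24 idx=27: raw=0x27003 flags P=1 W=1 U=0 S=0
  ⇒ fault: PROTECTION_VIOLATION  — 3 lookups
#3 VA=0x8000101E (w,kernel):
  [0] read 0x12 idx=2: raw=0x2B007 flags P=1 W=1 U=1 S=0
  [1] read 0x2B idx=0: raw=0x2D007 flags P=1 W=1 U=1 S=0
  [2] read 0x2D idx=1: raw=0x2F007 flags P=1 W=1 U=1 S=0
  ✓ 0x2F01E  — 3 lookups

Access #0 fault: NONE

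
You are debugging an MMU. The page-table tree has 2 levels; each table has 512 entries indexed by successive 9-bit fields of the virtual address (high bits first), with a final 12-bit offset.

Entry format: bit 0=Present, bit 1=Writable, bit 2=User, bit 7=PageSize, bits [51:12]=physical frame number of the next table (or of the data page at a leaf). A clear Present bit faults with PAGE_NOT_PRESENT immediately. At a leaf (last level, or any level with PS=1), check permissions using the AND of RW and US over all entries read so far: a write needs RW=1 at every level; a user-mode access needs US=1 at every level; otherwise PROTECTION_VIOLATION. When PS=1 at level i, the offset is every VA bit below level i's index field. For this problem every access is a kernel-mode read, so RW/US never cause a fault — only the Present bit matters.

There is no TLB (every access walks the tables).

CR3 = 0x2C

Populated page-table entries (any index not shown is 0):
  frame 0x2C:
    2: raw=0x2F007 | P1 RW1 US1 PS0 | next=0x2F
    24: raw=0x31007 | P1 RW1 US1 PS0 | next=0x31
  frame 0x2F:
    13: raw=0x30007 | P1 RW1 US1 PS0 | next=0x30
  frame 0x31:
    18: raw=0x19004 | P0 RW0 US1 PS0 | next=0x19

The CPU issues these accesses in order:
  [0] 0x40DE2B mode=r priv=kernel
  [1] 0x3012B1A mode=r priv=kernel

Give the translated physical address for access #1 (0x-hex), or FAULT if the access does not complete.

Walk each access:
#0 VA=0x40DE2B (r,kernel):
  L0 @0x2C[2] → 0x2F007  P=1,RW=1,US=1,PS=0
  L1 @0x2F[13] → 0x30007  P=1,RW=1,US=1,PS=0
  → PA=0x30E2B  (2 entries read)
#1 VA=0x3012B1A (r,kernel):
  L0 @0x2C[24] → 0x31007  P=1,RW=1,US=1,PS=0
  L1 @0x31[18] → 0x19004  P=0,RW=0,US=1,PS=0
  ⇒ fault: PAGE_NOT_PRESENT  — 2 lookups

Access #1 PA: FAULT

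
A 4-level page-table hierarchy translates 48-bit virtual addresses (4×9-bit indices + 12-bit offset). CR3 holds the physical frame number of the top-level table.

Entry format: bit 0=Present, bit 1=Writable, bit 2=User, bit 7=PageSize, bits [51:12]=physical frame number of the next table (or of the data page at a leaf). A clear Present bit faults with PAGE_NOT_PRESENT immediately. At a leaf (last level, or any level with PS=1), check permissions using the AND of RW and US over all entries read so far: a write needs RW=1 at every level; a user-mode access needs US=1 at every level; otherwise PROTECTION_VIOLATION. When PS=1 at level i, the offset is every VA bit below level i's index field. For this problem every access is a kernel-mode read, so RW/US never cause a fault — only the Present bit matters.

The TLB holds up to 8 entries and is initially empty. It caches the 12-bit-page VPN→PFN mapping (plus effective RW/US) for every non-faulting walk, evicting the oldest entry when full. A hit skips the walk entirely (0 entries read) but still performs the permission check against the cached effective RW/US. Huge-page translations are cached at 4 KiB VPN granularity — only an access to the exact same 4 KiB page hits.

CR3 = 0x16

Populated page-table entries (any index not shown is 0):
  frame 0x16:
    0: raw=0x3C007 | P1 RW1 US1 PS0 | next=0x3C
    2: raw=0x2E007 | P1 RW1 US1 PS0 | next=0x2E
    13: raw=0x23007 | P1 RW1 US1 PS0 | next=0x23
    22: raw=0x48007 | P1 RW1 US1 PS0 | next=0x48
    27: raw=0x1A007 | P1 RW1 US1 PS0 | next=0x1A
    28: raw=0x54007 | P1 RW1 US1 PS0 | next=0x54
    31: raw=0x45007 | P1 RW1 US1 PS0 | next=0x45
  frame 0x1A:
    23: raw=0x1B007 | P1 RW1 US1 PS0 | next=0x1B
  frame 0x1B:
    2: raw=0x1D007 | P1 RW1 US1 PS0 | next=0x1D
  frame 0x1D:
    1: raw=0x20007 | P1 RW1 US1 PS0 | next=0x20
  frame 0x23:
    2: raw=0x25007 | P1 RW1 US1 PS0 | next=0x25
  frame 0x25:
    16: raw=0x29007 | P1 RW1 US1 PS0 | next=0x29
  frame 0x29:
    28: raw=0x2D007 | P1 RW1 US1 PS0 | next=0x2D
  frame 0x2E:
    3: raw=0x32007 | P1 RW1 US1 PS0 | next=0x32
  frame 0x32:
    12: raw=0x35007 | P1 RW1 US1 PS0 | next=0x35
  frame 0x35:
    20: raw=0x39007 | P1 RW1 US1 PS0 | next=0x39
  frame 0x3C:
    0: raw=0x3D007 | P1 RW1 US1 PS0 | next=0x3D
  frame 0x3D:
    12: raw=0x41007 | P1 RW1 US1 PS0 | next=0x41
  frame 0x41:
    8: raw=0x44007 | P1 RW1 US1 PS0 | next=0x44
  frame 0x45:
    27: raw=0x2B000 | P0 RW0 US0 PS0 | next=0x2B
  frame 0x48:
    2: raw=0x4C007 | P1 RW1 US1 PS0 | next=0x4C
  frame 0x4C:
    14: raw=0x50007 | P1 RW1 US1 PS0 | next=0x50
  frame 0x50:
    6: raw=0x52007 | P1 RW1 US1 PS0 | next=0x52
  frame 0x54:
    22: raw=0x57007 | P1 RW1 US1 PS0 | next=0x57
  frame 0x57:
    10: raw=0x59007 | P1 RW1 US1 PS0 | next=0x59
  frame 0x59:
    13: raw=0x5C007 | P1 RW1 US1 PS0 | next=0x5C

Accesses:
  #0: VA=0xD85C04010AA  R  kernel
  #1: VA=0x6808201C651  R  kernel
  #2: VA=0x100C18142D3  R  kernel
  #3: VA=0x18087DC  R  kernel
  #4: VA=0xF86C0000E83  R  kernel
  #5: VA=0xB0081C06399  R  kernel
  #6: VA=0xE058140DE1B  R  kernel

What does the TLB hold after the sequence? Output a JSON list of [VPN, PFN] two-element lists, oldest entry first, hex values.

Per-access translation:
#0 VA=0xD85C04010AA (r,kernel):
  lvl0: tbl 0x16, slot 27 ⇒ 0x1A007 (P1/RW1/US1/PS0)
  lvl1: tbl 0x1A, slot 23 ⇒ 0x1B007 (P1/RW1/US1/PS0)
  lvl2: tbl 0x1B, slot 2 ⇒ 0x1D007 (P1/RW1/US1/PS0)
  lvl3: tbl 0x1D, slot 1 ⇒ 0x20007 (P1/RW1/US1/PS0)
  ⇒ phys 0x200AA  [4 reads]
#1 VA=0x6808201C651 (r,kernel):
  lvl0: tbl 0x16, slot 13 ⇒ 0x23007 (P1/RW1/US1/PS0)
  lvl1: tbl 0x23, slot 2 ⇒ 0x25007 (P1/RW1/US1/PS0)
  lvl2: tbl 0x25, slot 16 ⇒ 0x29007 (P1/RW1/US1/PS0)
  lvl3: tbl 0x29, slot 28 ⇒ 0x2D007 (P1/RW1/US1/PS0)
  ⇒ phys 0x2D651  [4 reads]
#2 VA=0x100C18142D3 (r,kernel):
  lvl0: tbl 0x16, slot 2 ⇒ 0x2E007 (P1/RW1/US1/PS0)
  lvl1: tbl 0x2E, slot 3 ⇒ 0x32007 (P1/RW1/US1/PS0)
  lvl2: tbl 0x32, slot 12 ⇒ 0x35007 (P1/RW1/US1/PS0)
  lvl3: tbl 0x35, slot 20 ⇒ 0x39007 (P1/RW1/US1/PS0)
  ⇒ phys 0x392D3  [4 reads]
#3 VA=0x18087DC (r,kernel):
  lvl0: tbl 0x16, slot 0 ⇒ 0x3C007 (P1/RW1/US1/PS0)
  lvl1: tbl 0x3C, slot 0 ⇒ 0x3D007 (P1/RW1/US1/PS0)
  lvl2: tbl 0x3D, slot 12 ⇒ 0x41007 (P1/RW1/US1/PS0)
  lvl3: tbl 0x41, slot 8 ⇒ 0x44007 (P1/RW1/US1/PS0)
  ⇒ phys 0x447DC  [4 reads]
#4 VA=0xF86C0000E83 (r,kernel):
  lvl0: tbl 0x16, slot 31 ⇒ 0x45007 (P1/RW1/US1/PS0)
  lvl1: tbl 0x45, slot 27 ⇒ 0x2B000 (P0/RW0/US0/PS0)
  ✗ PAGE_NOT_PRESENT  [2 reads]
#5 VA=0xB0081C06399 (r,kernel):
  lvl0: tbl 0x16, slot 22 ⇒ 0x48007 (P1/RW1/US1/PS0)
  lvl1: tbl 0x48, slot 2 ⇒ 0x4C007 (P1/RW1/US1/PS0)
  lvl2: tbl 0x4C, slot 14 ⇒ 0x50007 (P1/RW1/US1/PS0)
  lvl3: tbl 0x50, slot 6 ⇒ 0x52007 (P1/RW1/US1/PS0)
  ⇒ phys 0x52399  [4 reads]
#6 VA=0xE058140DE1B (r,kernel):
  lvl0: tbl 0x16, slot 28 ⇒ 0x54007 (P1/RW1/US1/PS0)
  lvl1: tbl 0x54, slot 22 ⇒ 0x57007 (P1/RW1/US1/PS0)
  lvl2: tbl 0x57, slot 10 ⇒ 0x59007 (P1/RW1/US1/PS0)
  lvl3: tbl 0x59, slot 13 ⇒ 0x5C007 (P1/RW1/US1/PS0)
  ⇒ phys 0x5CE1B  [4 reads]

TLB: [["0xD85C0401", "0x20"], ["0x6808201C", "0x2D"], ["0x100C1814", "0x39"], ["0x1808", "0x44"], ["0xB0081C06", "0x52"], ["0xE058140D", "0x5C"]]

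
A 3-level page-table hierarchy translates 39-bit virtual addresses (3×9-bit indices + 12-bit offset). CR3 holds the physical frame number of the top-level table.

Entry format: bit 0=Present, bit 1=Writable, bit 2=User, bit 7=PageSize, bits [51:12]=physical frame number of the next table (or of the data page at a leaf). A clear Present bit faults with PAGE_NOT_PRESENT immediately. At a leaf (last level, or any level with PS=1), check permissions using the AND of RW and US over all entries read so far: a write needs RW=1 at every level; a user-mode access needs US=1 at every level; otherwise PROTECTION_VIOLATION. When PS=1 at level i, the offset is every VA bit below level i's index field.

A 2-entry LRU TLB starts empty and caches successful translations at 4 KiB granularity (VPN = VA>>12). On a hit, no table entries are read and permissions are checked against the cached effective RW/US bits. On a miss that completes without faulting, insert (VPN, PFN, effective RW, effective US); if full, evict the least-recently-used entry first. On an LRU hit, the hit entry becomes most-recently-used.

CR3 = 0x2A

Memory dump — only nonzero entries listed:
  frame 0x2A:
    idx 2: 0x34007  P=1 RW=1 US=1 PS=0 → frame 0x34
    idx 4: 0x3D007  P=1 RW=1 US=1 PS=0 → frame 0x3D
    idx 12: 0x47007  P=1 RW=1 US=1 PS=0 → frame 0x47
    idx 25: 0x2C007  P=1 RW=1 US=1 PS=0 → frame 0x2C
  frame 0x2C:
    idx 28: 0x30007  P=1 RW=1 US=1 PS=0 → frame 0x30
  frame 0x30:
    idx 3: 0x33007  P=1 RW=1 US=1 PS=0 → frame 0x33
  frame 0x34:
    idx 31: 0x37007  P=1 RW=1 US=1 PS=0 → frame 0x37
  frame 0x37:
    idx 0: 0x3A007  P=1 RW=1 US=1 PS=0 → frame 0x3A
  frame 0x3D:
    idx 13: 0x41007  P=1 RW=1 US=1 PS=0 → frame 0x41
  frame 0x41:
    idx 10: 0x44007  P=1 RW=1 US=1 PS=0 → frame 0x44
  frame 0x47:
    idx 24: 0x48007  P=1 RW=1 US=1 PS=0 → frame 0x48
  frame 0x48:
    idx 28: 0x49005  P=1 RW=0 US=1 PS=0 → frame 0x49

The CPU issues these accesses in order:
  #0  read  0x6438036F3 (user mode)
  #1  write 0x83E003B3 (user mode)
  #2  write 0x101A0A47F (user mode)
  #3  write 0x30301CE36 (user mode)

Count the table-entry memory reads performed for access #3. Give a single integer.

Walk each access:
#0 VA=0x6438036F3 (r,user):
  [0] read 0x2A idx=25: raw=0x2C007 flags P=1 W=1 U=1 S=0
  [1] read 0x2C idx=28: raw=0x30007 flags P=1 W=1 U=1 S=0
  [2] read 0x30 idx=3: raw=0x33007 flags P=1 W=1 U=1 S=0
  ⇒ phys 0x336F3  [3 reads]
#1 VA=0x83E003B3 (w,user):
  [0] read 0x2A idx=2: raw=0x34007 flags P=1 W=1 U=1 S=0
  [1] read 0x34 idx=31: raw=0x37007 flags P=1 W=1 U=1 S=0
  [2] read 0x37 idx=0: raw=0x3A007 flags P=1 W=1 U=1 S=0
  ⇒ phys 0x3A3B3  [3 reads]
#2 VA=0x101A0A47F (w,user):
  [0] read 0x2A idx=4: raw=0x3D007 flags P=1 W=1 U=1 S=0
  [1] read 0x3D idx=13: raw=0x41007 flags P=1 W=1 U=1 S=0
  [2] read 0x41 idx=10: raw=0x44007 flags P=1 W=1 U=1 S=0
  ⇒ phys 0x4447F  [3 reads]
#3 VA=0x30301CE36 (w,user):
  [0] read 0x2A idx=12: raw=0x47007 flags P=1 W=1 U=1 S=0
  [1] read 0x47 idx=24: raw=0x48007 flags P=1 W=1 U=1 S=0
  [2] read 0x48 idx=28: raw=0x49005 flags P=1 W=0 U=1 S=0
  ✗ PROTECTION_VIOLATION  [3 reads]

Entries read for #3: 3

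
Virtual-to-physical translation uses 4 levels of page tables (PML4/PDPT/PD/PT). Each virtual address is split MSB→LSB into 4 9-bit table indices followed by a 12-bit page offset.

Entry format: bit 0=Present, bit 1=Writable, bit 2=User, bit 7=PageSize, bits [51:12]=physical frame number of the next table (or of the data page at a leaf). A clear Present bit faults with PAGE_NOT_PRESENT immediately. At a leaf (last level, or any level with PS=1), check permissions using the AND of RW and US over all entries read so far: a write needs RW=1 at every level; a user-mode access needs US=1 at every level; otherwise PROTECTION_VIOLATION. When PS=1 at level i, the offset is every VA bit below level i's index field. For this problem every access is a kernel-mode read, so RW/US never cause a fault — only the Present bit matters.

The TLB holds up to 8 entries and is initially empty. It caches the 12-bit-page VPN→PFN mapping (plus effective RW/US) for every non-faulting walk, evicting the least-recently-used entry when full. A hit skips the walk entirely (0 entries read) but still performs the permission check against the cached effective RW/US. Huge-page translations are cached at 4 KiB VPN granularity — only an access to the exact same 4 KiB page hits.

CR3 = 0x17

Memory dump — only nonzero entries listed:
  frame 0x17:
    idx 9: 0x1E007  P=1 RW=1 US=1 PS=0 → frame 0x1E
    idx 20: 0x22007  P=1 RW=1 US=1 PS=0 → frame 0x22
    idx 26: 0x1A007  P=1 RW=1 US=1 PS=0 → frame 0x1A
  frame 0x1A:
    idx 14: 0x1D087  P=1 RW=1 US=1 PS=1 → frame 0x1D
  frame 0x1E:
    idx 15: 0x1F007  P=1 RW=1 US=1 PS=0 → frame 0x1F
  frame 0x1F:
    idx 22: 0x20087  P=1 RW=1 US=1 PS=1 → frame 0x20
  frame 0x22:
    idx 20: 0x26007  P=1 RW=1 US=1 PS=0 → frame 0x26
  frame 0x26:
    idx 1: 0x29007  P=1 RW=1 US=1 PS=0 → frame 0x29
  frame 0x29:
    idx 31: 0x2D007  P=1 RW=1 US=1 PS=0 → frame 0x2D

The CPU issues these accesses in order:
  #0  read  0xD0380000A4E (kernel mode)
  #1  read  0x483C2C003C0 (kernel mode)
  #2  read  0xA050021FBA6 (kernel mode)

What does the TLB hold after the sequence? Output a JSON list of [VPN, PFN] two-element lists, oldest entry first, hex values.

Per-access translation:
#0 VA=0xD0380000A4E (r,kernel):
  L0: frame=0x17 idx=26 entry=0x1A007 [P=1 RW=1 US=1 PS=0]
  L1: frame=0x1A idx=14 entry=0x1D087 [P=1 RW=1 US=1 PS=1]
  ✓ 0x1DA4E (huge @L1)  — 2 lookups
#1 VA=0x483C2C003C0 (r,kernel):
  L0: frame=0x17 idx=9 entry=0x1E007 [P=1 RW=1 US=1 PS=0]
  L1: frame=0x1E idx=15 entry=0x1F007 [P=1 RW=1 US=1 PS=0]
  L2: frame=0x1F idx=22 entry=0x20087 [P=1 RW=1 US=1 PS=1]
  ✓ 0x203C0 (huge @L2)  — 3 lookups
#2 VA=0xA050021FBA6 (r,kernel):
  L0: frame=0x17 idx=20 entry=0x22007 [P=1 RW=1 US=1 PS=0]
  L1: frame=0x22 idx=20 entry=0x26007 [P=1 RW=1 US=1 PS=0]
  L2: frame=0x26 idx=1 entry=0x29007 [P=1 RW=1 US=1 PS=0]
  L3: frame=0x29 idx=31 entry=0x2D007 [P=1 RW=1 US=1 PS=0]
  ✓ 0x2DBA6  — 4 lookups

TLB: [["0xD0380000", "0x1D"], ["0x483C2C00", "0x20"], ["0xA050021F", "0x2D"]]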